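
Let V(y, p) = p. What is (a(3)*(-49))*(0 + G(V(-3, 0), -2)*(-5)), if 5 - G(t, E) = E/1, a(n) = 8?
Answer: 13720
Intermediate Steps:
G(t, E) = 5 - E (G(t, E) = 5 - E/1 = 5 - E)
(a(3)*(-49))*(0 + G(V(-3, 0), -2)*(-5)) = (8*(-49))*(0 + (5 - 1*(-2))*(-5)) = -392*(0 + (5 + 2)*(-5)) = -392*(0 + 7*(-5)) = -392*(0 - 35) = -392*(-35) = 13720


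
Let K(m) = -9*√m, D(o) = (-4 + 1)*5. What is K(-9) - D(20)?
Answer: 15 - 27*I ≈ 15.0 - 27.0*I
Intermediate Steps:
D(o) = -15 (D(o) = -3*5 = -15)
K(-9) - D(20) = -27*I - 1*(-15) = -27*I + 15 = 15 - 27*I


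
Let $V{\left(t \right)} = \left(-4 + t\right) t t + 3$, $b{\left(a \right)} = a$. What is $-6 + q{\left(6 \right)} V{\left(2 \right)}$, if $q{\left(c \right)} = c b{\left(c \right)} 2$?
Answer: $-366$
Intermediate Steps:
$q{\left(c \right)} = 2 c^{2}$ ($q{\left(c \right)} = c c 2 = c^{2} \cdot 2 = 2 c^{2}$)
$V{\left(t \right)} = 3 + t^{2} \left(-4 + t\right)$ ($V{\left(t \right)} = t \left(-4 + t\right) t + 3 = t^{2} \left(-4 + t\right) + 3 = 3 + t^{2} \left(-4 + t\right)$)
$-6 + q{\left(6 \right)} V{\left(2 \right)} = -6 + 2 \cdot 6^{2} \left(3 + 2^{3} - 4 \cdot 2^{2}\right) = -6 + 2 \cdot 36 \left(3 + 8 - 16\right) = -6 + 72 \left(3 + 8 - 16\right) = -6 + 72 \left(-5\right) = -6 - 360 = -366$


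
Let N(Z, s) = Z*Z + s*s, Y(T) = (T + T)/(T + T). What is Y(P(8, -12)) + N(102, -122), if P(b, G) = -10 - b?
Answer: 25289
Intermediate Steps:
Y(T) = 1 (Y(T) = (2*T)/((2*T)) = (2*T)*(1/(2*T)) = 1)
N(Z, s) = Z**2 + s**2
Y(P(8, -12)) + N(102, -122) = 1 + (102**2 + (-122)**2) = 1 + (10404 + 14884) = 1 + 25288 = 25289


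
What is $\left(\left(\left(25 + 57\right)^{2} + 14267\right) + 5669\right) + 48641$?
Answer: $75301$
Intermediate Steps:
$\left(\left(\left(25 + 57\right)^{2} + 14267\right) + 5669\right) + 48641 = \left(\left(82^{2} + 14267\right) + 5669\right) + 48641 = \left(\left(6724 + 14267\right) + 5669\right) + 48641 = \left(20991 + 5669\right) + 48641 = 26660 + 48641 = 75301$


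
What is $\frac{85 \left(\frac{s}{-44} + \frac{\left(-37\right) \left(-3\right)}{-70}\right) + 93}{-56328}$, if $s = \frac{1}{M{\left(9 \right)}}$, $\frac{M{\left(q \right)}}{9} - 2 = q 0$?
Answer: $\frac{232255}{312282432} \approx 0.00074373$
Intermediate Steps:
$M{\left(q \right)} = 18$ ($M{\left(q \right)} = 18 + 9 q 0 = 18 + 9 \cdot 0 = 18 + 0 = 18$)
$s = \frac{1}{18} \approx 0.055556$
$\frac{85 \left(\frac{s}{-44} + \frac{\left(-37\right) \left(-3\right)}{-70}\right) + 93}{-56328} = \frac{85 \left(\frac{1}{18 \left(-44\right)} + \frac{\left(-37\right) \left(-3\right)}{-70}\right) + 93}{-56328} = \left(85 \left(\frac{1}{18} \left(- \frac{1}{44}\right) + 111 \left(- \frac{1}{70}\right)\right) + 93\right) \left(- \frac{1}{56328}\right) = \left(85 \left(- \frac{1}{792} - \frac{111}{70}\right) + 93\right) \left(- \frac{1}{56328}\right) = \left(85 \left(- \frac{43991}{27720}\right) + 93\right) \left(- \frac{1}{56328}\right) = \left(- \frac{747847}{5544} + 93\right) \left(- \frac{1}{56328}\right) = \left(- \frac{232255}{5544}\right) \left(- \frac{1}{56328}\right) = \frac{232255}{312282432}$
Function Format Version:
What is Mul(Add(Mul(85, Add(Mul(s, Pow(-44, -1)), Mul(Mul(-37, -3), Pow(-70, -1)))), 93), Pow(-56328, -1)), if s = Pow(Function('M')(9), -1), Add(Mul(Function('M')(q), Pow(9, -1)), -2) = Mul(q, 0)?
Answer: Rational(232255, 312282432) ≈ 0.00074373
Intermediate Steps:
Function('M')(q) = 18 (Function('M')(q) = Add(18, Mul(9, Mul(q, 0))) = Add(18, Mul(9, 0)) = Add(18, 0) = 18)
s = Rational(1, 18) (s = Pow(18, -1) = Rational(1, 18) ≈ 0.055556)
Mul(Add(Mul(85, Add(Mul(s, Pow(-44, -1)), Mul(Mul(-37, -3), Pow(-70, -1)))), 93), Pow(-56328, -1)) = Mul(Add(Mul(85, Add(Mul(Rational(1, 18), Pow(-44, -1)), Mul(Mul(-37, -3), Pow(-70, -1)))), 93), Pow(-56328, -1)) = Mul(Add(Mul(85, Add(Mul(Rational(1, 18), Rational(-1, 44)), Mul(111, Rational(-1, 70)))), 93), Rational(-1, 56328)) = Mul(Add(Mul(85, Add(Rational(-1, 792), Rational(-111, 70))), 93), Rational(-1, 56328)) = Mul(Add(Mul(85, Rational(-43991, 27720)), 93), Rational(-1, 56328)) = Mul(Add(Rational(-747847, 5544), 93), Rational(-1, 56328)) = Mul(Rational(-232255, 5544), Rational(-1, 56328)) = Rational(232255, 312282432)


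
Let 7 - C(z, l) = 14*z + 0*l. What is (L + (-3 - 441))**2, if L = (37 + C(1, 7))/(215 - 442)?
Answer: 10164269124/51529 ≈ 1.9725e+5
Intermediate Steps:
C(z, l) = 7 - 14*z (C(z, l) = 7 - (14*z + 0*l) = 7 - (14*z + 0) = 7 - 14*z)
L = -30/227 (L = (37 + (7 - 14*1))/(215 - 442) = (37 + (7 - 14))/(-227) = (37 - 7)*(-1/227) = 30*(-1/227) = -30/227 ≈ -0.13216)
(L + (-3 - 441))**2 = (-30/227 + (-3 - 441))**2 = (-30/227 - 444)**2 = (-100818/227)**2 = 10164269124/51529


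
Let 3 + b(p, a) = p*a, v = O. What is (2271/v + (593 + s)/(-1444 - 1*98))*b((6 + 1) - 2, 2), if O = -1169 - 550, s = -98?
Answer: -3385501/294522 ≈ -11.495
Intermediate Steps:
O = -1719
v = -1719
b(p, a) = -3 + a*p (b(p, a) = -3 + p*a = -3 + a*p)
(2271/v + (593 + s)/(-1444 - 1*98))*b((6 + 1) - 2, 2) = (2271/(-1719) + (593 - 98)/(-1444 - 1*98))*(-3 + 2*((6 + 1) - 2)) = (2271*(-1/1719) + 495/(-1444 - 98))*(-3 + 2*(7 - 2)) = (-757/573 + 495/(-1542))*(-3 + 2*5) = (-757/573 + 495*(-1/1542))*(-3 + 10) = (-757/573 - 165/514)*7 = -483643/294522*7 = -3385501/294522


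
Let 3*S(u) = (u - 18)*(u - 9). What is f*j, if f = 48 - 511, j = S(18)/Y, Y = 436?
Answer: 0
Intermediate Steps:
S(u) = (-18 + u)*(-9 + u)/3 (S(u) = ((u - 18)*(u - 9))/3 = ((-18 + u)*(-9 + u))/3 = (-18 + u)*(-9 + u)/3)
j = 0 (j = (54 - 9*18 + (⅓)*18²)/436 = (54 - 162 + (⅓)*324)*(1/436) = (54 - 162 + 108)*(1/436) = 0*(1/436) = 0)
f = -463
f*j = -463*0 = 0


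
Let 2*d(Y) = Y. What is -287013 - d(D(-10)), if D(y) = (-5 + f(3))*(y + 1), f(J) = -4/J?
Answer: -574083/2 ≈ -2.8704e+5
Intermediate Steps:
D(y) = -19/3 - 19*y/3 (D(y) = (-5 - 4/3)*(y + 1) = (-5 - 4*⅓)*(1 + y) = (-5 - 4/3)*(1 + y) = -19*(1 + y)/3 = -19/3 - 19*y/3)
d(Y) = Y/2
-287013 - d(D(-10)) = -287013 - (-19/3 - 19/3*(-10))/2 = -287013 - (-19/3 + 190/3)/2 = -287013 - 57/2 = -574083/2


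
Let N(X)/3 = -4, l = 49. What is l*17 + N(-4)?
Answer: 821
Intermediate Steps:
N(X) = -12 (N(X) = 3*(-4) = -12)
l*17 + N(-4) = 49*17 - 12 = 833 - 12 = 821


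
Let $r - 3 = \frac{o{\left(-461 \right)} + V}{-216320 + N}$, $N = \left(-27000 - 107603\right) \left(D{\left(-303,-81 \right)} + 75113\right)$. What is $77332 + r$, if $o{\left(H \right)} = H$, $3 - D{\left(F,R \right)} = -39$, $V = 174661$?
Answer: $\frac{156468886074755}{2023260957} \approx 77335.0$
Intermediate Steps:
$D{\left(F,R \right)} = 42$ ($D{\left(F,R \right)} = 3 - -39 = 3 + 39 = 42$)
$N = -10116088465$ ($N = \left(-27000 - 107603\right) \left(42 + 75113\right) = \left(-134603\right) 75155 = -10116088465$)
$r = \frac{6069748031}{2023260957}$ ($r = 3 + \frac{-461 + 174661}{-216320 - 10116088465} = 3 + \frac{174200}{-10116304785} = 3 + 174200 \left(- \frac{1}{10116304785}\right) = 3 - \frac{34840}{2023260957} = \frac{6069748031}{2023260957} \approx 3.0$)
$77332 + r = 77332 + \frac{6069748031}{2023260957} = \frac{156468886074755}{2023260957}$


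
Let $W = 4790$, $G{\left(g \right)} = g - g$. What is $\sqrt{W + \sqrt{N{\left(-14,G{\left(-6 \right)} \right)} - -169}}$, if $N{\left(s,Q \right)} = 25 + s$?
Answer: $\sqrt{4790 + 6 \sqrt{5}} \approx 69.307$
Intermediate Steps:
$G{\left(g \right)} = 0$
$\sqrt{W + \sqrt{N{\left(-14,G{\left(-6 \right)} \right)} - -169}} = \sqrt{4790 + \sqrt{\left(25 - 14\right) - -169}} = \sqrt{4790 + \sqrt{11 + \left(-7 + 176\right)}} = \sqrt{4790 + \sqrt{11 + 169}} = \sqrt{4790 + \sqrt{180}} = \sqrt{4790 + 6 \sqrt{5}}$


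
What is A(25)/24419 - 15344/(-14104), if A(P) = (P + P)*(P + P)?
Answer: 51243142/43050697 ≈ 1.1903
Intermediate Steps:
A(P) = 4*P² (A(P) = (2*P)*(2*P) = 4*P²)
A(25)/24419 - 15344/(-14104) = (4*25²)/24419 - 15344/(-14104) = (4*625)*(1/24419) - 15344*(-1/14104) = 2500*(1/24419) + 1918/1763 = 2500/24419 + 1918/1763 = 51243142/43050697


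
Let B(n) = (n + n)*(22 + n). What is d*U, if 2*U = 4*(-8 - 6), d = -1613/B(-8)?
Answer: -1613/8 ≈ -201.63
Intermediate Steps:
B(n) = 2*n*(22 + n) (B(n) = (2*n)*(22 + n) = 2*n*(22 + n))
d = 1613/224 (d = -1613*(-1/(16*(22 - 8))) = -1613/(2*(-8)*14) = -1613/(-224) = -1613*(-1/224) = 1613/224 ≈ 7.2009)
U = -28 (U = (4*(-8 - 6))/2 = (4*(-14))/2 = (½)*(-56) = -28)
d*U = (1613/224)*(-28) = -1613/8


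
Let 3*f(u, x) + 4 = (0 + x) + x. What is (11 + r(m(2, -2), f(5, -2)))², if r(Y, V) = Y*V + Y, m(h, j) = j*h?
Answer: 2809/9 ≈ 312.11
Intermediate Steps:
m(h, j) = h*j
f(u, x) = -4/3 + 2*x/3 (f(u, x) = -4/3 + ((0 + x) + x)/3 = -4/3 + (x + x)/3 = -4/3 + (2*x)/3 = -4/3 + 2*x/3)
r(Y, V) = Y + V*Y (r(Y, V) = V*Y + Y = Y + V*Y)
(11 + r(m(2, -2), f(5, -2)))² = (11 + (2*(-2))*(1 + (-4/3 + (⅔)*(-2))))² = (11 - 4*(1 + (-4/3 - 4/3)))² = (11 - 4*(1 - 8/3))² = (11 - 4*(-5/3))² = (11 + 20/3)² = (53/3)² = 2809/9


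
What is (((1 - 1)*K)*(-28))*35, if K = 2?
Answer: 0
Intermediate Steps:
(((1 - 1)*K)*(-28))*35 = (((1 - 1)*2)*(-28))*35 = ((0*2)*(-28))*35 = (0*(-28))*35 = 0*35 = 0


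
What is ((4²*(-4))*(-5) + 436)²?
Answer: 571536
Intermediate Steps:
((4²*(-4))*(-5) + 436)² = ((16*(-4))*(-5) + 436)² = (-64*(-5) + 436)² = (320 + 436)² = 756² = 571536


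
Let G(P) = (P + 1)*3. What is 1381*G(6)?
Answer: 29001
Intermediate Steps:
G(P) = 3 + 3*P (G(P) = (1 + P)*3 = 3 + 3*P)
1381*G(6) = 1381*(3 + 3*6) = 1381*(3 + 18) = 1381*21 = 29001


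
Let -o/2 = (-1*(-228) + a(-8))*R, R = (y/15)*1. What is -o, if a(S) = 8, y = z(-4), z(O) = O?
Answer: -1888/15 ≈ -125.87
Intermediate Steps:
y = -4
R = -4/15 (R = (-4/15)*1 = ((1/15)*(-4))*1 = -4/15*1 = -4/15 ≈ -0.26667)
o = 1888/15 (o = -2*(-1*(-228) + 8)*(-4)/15 = -2*(228 + 8)*(-4)/15 = -472*(-4)/15 = -2*(-944/15) = 1888/15 ≈ 125.87)
-o = -1*1888/15 = -1888/15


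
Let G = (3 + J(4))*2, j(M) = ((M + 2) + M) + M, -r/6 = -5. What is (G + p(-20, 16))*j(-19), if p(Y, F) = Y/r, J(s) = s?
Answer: -2200/3 ≈ -733.33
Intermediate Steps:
r = 30 (r = -6*(-5) = 30)
p(Y, F) = Y/30
j(M) = 2 + 3*M (j(M) = ((2 + M) + M) + M = (2 + 2*M) + M = 2 + 3*M)
G = 14 (G = (3 + 4)*2 = 7*2 = 14)
(G + p(-20, 16))*j(-19) = (14 + (1/30)*(-20))*(2 + 3*(-19)) = (14 - ⅔)*(2 - 57) = (40/3)*(-55) = -2200/3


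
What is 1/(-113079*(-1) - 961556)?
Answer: -1/848477 ≈ -1.1786e-6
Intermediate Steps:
1/(-113079*(-1) - 961556) = 1/(113079 - 961556) = 1/(-848477) = -1/848477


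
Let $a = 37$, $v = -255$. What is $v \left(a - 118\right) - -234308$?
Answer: $254963$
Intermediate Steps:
$v \left(a - 118\right) - -234308 = - 255 \left(37 - 118\right) - -234308 = \left(-255\right) \left(-81\right) + 234308 = 20655 + 234308 = 254963$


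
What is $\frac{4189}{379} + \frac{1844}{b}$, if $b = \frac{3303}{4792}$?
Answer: $\frac{3362850059}{1251837} \approx 2686.3$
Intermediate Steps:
$b = \frac{3303}{4792}$ ($b = 3303 \cdot \frac{1}{4792} = \frac{3303}{4792} \approx 0.68927$)
$\frac{4189}{379} + \frac{1844}{b} = \frac{4189}{379} + \frac{1844}{\frac{3303}{4792}} = 4189 \cdot \frac{1}{379} + 1844 \cdot \frac{4792}{3303} = \frac{4189}{379} + \frac{8836448}{3303} = \frac{3362850059}{1251837}$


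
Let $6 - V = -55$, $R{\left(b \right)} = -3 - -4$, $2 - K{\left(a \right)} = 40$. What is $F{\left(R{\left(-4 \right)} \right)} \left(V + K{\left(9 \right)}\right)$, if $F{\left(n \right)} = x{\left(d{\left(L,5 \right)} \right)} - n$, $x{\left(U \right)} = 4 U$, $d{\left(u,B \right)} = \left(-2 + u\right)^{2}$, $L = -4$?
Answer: $3289$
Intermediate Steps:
$K{\left(a \right)} = -38$ ($K{\left(a \right)} = 2 - 40 = -38$)
$R{\left(b \right)} = 1$ ($R{\left(b \right)} = -3 + 4 = 1$)
$F{\left(n \right)} = 144 - n$ ($F{\left(n \right)} = 4 \left(-2 - 4\right)^{2} - n = 4 \left(-6\right)^{2} - n = 4 \cdot 36 - n = 144 - n$)
$V = 61$ ($V = 6 - -55 = 6 + 55 = 61$)
$F{\left(R{\left(-4 \right)} \right)} \left(V + K{\left(9 \right)}\right) = \left(144 - 1\right) \left(61 - 38\right) = \left(144 - 1\right) 23 = 143 \cdot 23 = 3289$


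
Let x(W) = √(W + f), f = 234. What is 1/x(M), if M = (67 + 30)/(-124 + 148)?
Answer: 2*√34278/5713 ≈ 0.064815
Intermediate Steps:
M = 97/24 ≈ 4.0417
x(W) = √(234 + W) (x(W) = √(W + 234) = √(234 + W))
1/x(M) = 1/(√(234 + 97/24)) = 1/(√(5713/24)) = 1/(√34278/12) = 2*√34278/5713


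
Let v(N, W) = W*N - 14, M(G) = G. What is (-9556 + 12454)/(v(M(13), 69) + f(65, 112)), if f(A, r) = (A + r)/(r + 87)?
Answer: 288351/87947 ≈ 3.2787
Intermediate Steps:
f(A, r) = (A + r)/(87 + r)
v(N, W) = -14 + N*W (v(N, W) = N*W - 14 = -14 + N*W)
(-9556 + 12454)/(v(M(13), 69) + f(65, 112)) = (-9556 + 12454)/((-14 + 13*69) + (65 + 112)/(87 + 112)) = 2898/((-14 + 897) + 177/199) = 2898/(883 + (1/199)*177) = 2898/(883 + 177/199) = 2898/(175894/199) = 2898*(199/175894) = 288351/87947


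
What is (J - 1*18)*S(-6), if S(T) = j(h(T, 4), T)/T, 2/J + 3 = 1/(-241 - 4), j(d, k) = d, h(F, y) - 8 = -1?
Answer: 48083/2208 ≈ 21.777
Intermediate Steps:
h(F, y) = 7 (h(F, y) = 8 - 1 = 7)
J = -245/368 (J = 2/(-3 + 1/(-241 - 4)) = 2/(-3 + 1/(-245)) = 2/(-3 - 1/245) = 2/(-736/245) = 2*(-245/736) = -245/368 ≈ -0.66576)
S(T) = 7/T
(J - 1*18)*S(-6) = (-245/368 - 1*18)*(7/(-6)) = (-245/368 - 18)*(7*(-1/6)) = -6869/368*(-7/6) = 48083/2208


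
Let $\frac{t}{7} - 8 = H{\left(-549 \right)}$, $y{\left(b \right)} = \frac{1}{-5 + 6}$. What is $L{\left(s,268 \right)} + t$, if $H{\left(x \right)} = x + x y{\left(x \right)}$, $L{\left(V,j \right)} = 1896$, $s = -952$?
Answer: $-5734$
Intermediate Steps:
$y{\left(b \right)} = 1$ ($y{\left(b \right)} = 1^{-1} = 1$)
$H{\left(x \right)} = 2 x$ ($H{\left(x \right)} = x + x 1 = x + x = 2 x$)
$t = -7630$ ($t = 56 + 7 \cdot 2 \left(-549\right) = 56 + 7 \left(-1098\right) = 56 - 7686 = -7630$)
$L{\left(s,268 \right)} + t = 1896 - 7630 = -5734$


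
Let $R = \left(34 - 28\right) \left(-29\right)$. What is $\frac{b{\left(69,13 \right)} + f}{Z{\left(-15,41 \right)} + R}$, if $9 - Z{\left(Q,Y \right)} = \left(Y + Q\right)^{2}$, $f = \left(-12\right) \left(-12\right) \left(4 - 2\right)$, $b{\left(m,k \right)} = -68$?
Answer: $- \frac{220}{841} \approx -0.26159$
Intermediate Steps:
$R = -174$ ($R = 6 \left(-29\right) = -174$)
$f = 288$ ($f = 144 \cdot 2 = 288$)
$Z{\left(Q,Y \right)} = 9 - \left(Q + Y\right)^{2}$ ($Z{\left(Q,Y \right)} = 9 - \left(Y + Q\right)^{2} = 9 - \left(Q + Y\right)^{2}$)
$\frac{b{\left(69,13 \right)} + f}{Z{\left(-15,41 \right)} + R} = \frac{-68 + 288}{\left(9 - \left(-15 + 41\right)^{2}\right) - 174} = \frac{220}{\left(9 - 26^{2}\right) - 174} = \frac{220}{\left(9 - 676\right) - 174} = \frac{220}{-667 - 174} = \frac{220}{-841} = 220 \left(- \frac{1}{841}\right) = - \frac{220}{841}$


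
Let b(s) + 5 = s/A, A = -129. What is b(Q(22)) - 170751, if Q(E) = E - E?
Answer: -170756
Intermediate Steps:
Q(E) = 0
b(s) = -5 - s/129 (b(s) = -5 + s/(-129) = -5 + s*(-1/129) = -5 - s/129)
b(Q(22)) - 170751 = (-5 - 1/129*0) - 170751 = (-5 + 0) - 170751 = -5 - 170751 = -170756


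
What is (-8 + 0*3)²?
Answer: 64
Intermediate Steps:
(-8 + 0*3)² = (-8 + 0)² = (-8)² = 64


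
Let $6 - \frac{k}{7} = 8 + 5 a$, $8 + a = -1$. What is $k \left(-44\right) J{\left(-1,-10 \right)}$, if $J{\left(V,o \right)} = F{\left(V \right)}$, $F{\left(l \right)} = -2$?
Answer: $26488$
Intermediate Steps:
$a = -9$ ($a = -8 - 1 = -9$)
$k = 301$ ($k = 42 - 7 \left(8 + 5 \left(-9\right)\right) = 42 - 7 \left(8 - 45\right) = 42 - -259 = 42 + 259 = 301$)
$J{\left(V,o \right)} = -2$
$k \left(-44\right) J{\left(-1,-10 \right)} = 301 \left(-44\right) \left(-2\right) = \left(-13244\right) \left(-2\right) = 26488$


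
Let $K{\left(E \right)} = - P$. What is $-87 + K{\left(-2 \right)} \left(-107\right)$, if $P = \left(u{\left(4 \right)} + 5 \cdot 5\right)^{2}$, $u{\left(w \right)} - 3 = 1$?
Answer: $89900$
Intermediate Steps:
$u{\left(w \right)} = 4$ ($u{\left(w \right)} = 3 + 1 = 4$)
$P = 841$ ($P = \left(4 + 5 \cdot 5\right)^{2} = \left(4 + 25\right)^{2} = 29^{2} = 841$)
$K{\left(E \right)} = -841$ ($K{\left(E \right)} = \left(-1\right) 841 = -841$)
$-87 + K{\left(-2 \right)} \left(-107\right) = -87 - -89987 = -87 + 89987 = 89900$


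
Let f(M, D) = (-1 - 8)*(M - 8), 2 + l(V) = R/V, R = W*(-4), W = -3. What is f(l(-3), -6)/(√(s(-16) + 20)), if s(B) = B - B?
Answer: 63*√5/5 ≈ 28.174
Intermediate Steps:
R = 12 (R = -3*(-4) = 12)
l(V) = -2 + 12/V
s(B) = 0
f(M, D) = 72 - 9*M (f(M, D) = -9*(-8 + M) = 72 - 9*M)
f(l(-3), -6)/(√(s(-16) + 20)) = (72 - 9*(-2 + 12/(-3)))/(√(0 + 20)) = (72 - 9*(-2 + 12*(-⅓)))/(√20) = (72 - 9*(-2 - 4))/((2*√5)) = (72 - 9*(-6))*(√5/10) = (72 + 54)*(√5/10) = 126*(√5/10) = 63*√5/5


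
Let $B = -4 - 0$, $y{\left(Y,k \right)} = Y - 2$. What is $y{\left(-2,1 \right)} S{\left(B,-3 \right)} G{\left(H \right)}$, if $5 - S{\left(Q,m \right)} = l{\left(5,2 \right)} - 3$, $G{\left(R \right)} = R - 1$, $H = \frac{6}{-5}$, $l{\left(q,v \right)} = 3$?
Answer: $44$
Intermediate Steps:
$y{\left(Y,k \right)} = -2 + Y$
$H = - \frac{6}{5}$ ($H = 6 \left(- \frac{1}{5}\right) = - \frac{6}{5} \approx -1.2$)
$B = -4$ ($B = -4 + 0 = -4$)
$G{\left(R \right)} = -1 + R$
$S{\left(Q,m \right)} = 5$ ($S{\left(Q,m \right)} = 5 - \left(3 - 3\right) = 5 - 0 = 5 + 0 = 5$)
$y{\left(-2,1 \right)} S{\left(B,-3 \right)} G{\left(H \right)} = \left(-2 - 2\right) 5 \left(-1 - \frac{6}{5}\right) = \left(-4\right) 5 \left(- \frac{11}{5}\right) = \left(-20\right) \left(- \frac{11}{5}\right) = 44$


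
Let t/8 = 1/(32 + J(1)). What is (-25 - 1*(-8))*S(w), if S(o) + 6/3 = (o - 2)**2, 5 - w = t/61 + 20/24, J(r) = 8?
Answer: -152589977/3348900 ≈ -45.564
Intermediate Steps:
t = 1/5 (t = 8/(32 + 8) = 8/40 = 8*(1/40) = 1/5 ≈ 0.20000)
w = 7619/1830 (w = 5 - ((1/5)/61 + 20/24) = 5 - ((1/5)*(1/61) + 20*(1/24)) = 5 - (1/305 + 5/6) = 5 - 1*1531/1830 = 5 - 1531/1830 = 7619/1830 ≈ 4.1634)
S(o) = -2 + (-2 + o)**2 (S(o) = -2 + (o - 2)**2 = -2 + (-2 + o)**2)
(-25 - 1*(-8))*S(w) = (-25 - 1*(-8))*(-2 + (-2 + 7619/1830)**2) = (-25 + 8)*(-2 + (3959/1830)**2) = -17*(-2 + 15673681/3348900) = -17*8975881/3348900 = -152589977/3348900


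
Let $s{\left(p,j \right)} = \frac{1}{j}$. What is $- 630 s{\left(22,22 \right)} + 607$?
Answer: $\frac{6362}{11} \approx 578.36$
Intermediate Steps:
$- 630 s{\left(22,22 \right)} + 607 = - \frac{630}{22} + 607 = \left(-630\right) \frac{1}{22} + 607 = - \frac{315}{11} + 607 = \frac{6362}{11}$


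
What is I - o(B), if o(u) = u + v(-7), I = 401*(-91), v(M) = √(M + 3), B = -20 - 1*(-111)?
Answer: -36582 - 2*I ≈ -36582.0 - 2.0*I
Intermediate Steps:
B = 91 (B = -20 + 111 = 91)
v(M) = √(3 + M)
I = -36491
o(u) = u + 2*I (o(u) = u + √(3 - 7) = u + √(-4) = u + 2*I)
I - o(B) = -36491 - (91 + 2*I) = -36491 + (-91 - 2*I) = -36582 - 2*I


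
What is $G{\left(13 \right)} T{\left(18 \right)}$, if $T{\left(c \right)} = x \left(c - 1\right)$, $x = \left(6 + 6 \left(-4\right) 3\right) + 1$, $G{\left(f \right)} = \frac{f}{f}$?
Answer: $-1105$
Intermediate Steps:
$G{\left(f \right)} = 1$
$x = -65$ ($x = \left(6 - 72\right) + 1 = -66 + 1 = -65$)
$T{\left(c \right)} = 65 - 65 c$ ($T{\left(c \right)} = - 65 \left(c - 1\right) = - 65 \left(-1 + c\right) = 65 - 65 c$)
$G{\left(13 \right)} T{\left(18 \right)} = 1 \left(65 - 1170\right) = 1 \left(-1105\right) = -1105$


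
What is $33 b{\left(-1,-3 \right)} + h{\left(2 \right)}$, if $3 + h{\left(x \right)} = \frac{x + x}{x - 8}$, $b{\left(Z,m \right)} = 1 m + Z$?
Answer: $- \frac{407}{3} \approx -135.67$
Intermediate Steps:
$b{\left(Z,m \right)} = Z + m$ ($b{\left(Z,m \right)} = m + Z = Z + m$)
$h{\left(x \right)} = -3 + \frac{2 x}{-8 + x}$ ($h{\left(x \right)} = -3 + \frac{x + x}{x - 8} = -3 + \frac{2 x}{-8 + x}$)
$33 b{\left(-1,-3 \right)} + h{\left(2 \right)} = 33 \left(-1 - 3\right) + \frac{24 - 2}{-8 + 2} = 33 \left(-4\right) + \frac{24 - 2}{-6} = -132 - \frac{11}{3} = - \frac{407}{3}$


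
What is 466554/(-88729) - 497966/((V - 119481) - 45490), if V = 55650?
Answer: -6820124620/9699943009 ≈ -0.70311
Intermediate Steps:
466554/(-88729) - 497966/((V - 119481) - 45490) = 466554/(-88729) - 497966/((55650 - 119481) - 45490) = 466554*(-1/88729) - 497966/(-63831 - 45490) = -466554/88729 - 497966/(-109321) = -466554/88729 - 497966*(-1/109321) = -466554/88729 + 497966/109321 = -6820124620/9699943009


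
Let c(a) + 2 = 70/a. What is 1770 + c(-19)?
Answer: 33522/19 ≈ 1764.3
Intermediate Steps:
c(a) = -2 + 70/a
1770 + c(-19) = 1770 + (-2 + 70/(-19)) = 1770 + (-2 + 70*(-1/19)) = 1770 + (-2 - 70/19) = 1770 - 108/19 = 33522/19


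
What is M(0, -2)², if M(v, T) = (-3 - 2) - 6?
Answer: 121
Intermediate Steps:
M(v, T) = -11 (M(v, T) = -5 - 6 = -11)
M(0, -2)² = (-11)² = 121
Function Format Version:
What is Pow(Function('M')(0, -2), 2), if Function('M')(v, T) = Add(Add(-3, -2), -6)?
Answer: 121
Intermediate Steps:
Function('M')(v, T) = -11 (Function('M')(v, T) = Add(-5, -6) = -11)
Pow(Function('M')(0, -2), 2) = Pow(-11, 2) = 121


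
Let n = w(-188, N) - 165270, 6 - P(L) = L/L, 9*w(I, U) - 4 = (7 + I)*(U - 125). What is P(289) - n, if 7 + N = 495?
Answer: 1553174/9 ≈ 1.7258e+5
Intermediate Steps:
N = 488 (N = -7 + 495 = 488)
w(I, U) = 4/9 + (-125 + U)*(7 + I)/9 (w(I, U) = 4/9 + ((7 + I)*(U - 125))/9 = 4/9 + ((7 + I)*(-125 + U))/9 = 4/9 + ((-125 + U)*(7 + I))/9 = 4/9 + (-125 + U)*(7 + I)/9)
P(L) = 5 (P(L) = 6 - L/L = 6 - 1*1 = 6 - 1 = 5)
n = -1553129/9 (n = (-871/9 - 125/9*(-188) + (7/9)*488 + (1/9)*(-188)*488) - 165270 = (-871/9 + 23500/9 + 3416/9 - 91744/9) - 165270 = -65699/9 - 165270 = -1553129/9 ≈ -1.7257e+5)
P(289) - n = 5 - 1*(-1553129/9) = 5 + 1553129/9 = 1553174/9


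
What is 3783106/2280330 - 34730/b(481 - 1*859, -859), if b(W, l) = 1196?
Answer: -62434169/2280330 ≈ -27.379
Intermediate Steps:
3783106/2280330 - 34730/b(481 - 1*859, -859) = 3783106/2280330 - 34730/1196 = 3783106*(1/2280330) - 34730*1/1196 = 1891553/1140165 - 755/26 = -62434169/2280330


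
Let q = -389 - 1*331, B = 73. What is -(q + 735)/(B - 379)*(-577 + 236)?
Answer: -1705/102 ≈ -16.716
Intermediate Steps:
q = -720 (q = -389 - 331 = -720)
-(q + 735)/(B - 379)*(-577 + 236) = -(-720 + 735)/(73 - 379)*(-577 + 236) = -15/(-306)*(-341) = -15*(-1/306)*(-341) = -(-5)*(-341)/102 = -1*1705/102 = -1705/102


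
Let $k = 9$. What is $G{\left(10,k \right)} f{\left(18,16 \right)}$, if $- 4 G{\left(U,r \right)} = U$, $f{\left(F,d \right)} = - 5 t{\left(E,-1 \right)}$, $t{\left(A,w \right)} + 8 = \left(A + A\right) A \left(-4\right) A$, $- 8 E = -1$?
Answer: $- \frac{12825}{128} \approx -100.2$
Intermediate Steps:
$E = \frac{1}{8}$ ($E = \left(- \frac{1}{8}\right) \left(-1\right) = \frac{1}{8} \approx 0.125$)
$t{\left(A,w \right)} = -8 - 8 A^{3}$ ($t{\left(A,w \right)} = -8 + \left(A + A\right) A \left(-4\right) A = -8 + 2 A A \left(-4\right) A = -8 + 2 A^{2} \left(-4\right) A = -8 + - 8 A^{2} A = -8 - 8 A^{3}$)
$f{\left(F,d \right)} = \frac{2565}{64}$ ($f{\left(F,d \right)} = - 5 \left(-8 - \frac{8}{512}\right) = - 5 \left(-8 - \frac{1}{64}\right) = \left(-5\right) \left(- \frac{513}{64}\right) = \frac{2565}{64}$)
$G{\left(U,r \right)} = - \frac{U}{4}$
$G{\left(10,k \right)} f{\left(18,16 \right)} = \left(- \frac{1}{4}\right) 10 \cdot \frac{2565}{64} = \left(- \frac{5}{2}\right) \frac{2565}{64} = - \frac{12825}{128}$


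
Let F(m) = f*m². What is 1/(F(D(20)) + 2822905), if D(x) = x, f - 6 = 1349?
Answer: 1/3364905 ≈ 2.9719e-7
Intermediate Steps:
f = 1355 (f = 6 + 1349 = 1355)
F(m) = 1355*m²
1/(F(D(20)) + 2822905) = 1/(1355*20² + 2822905) = 1/(1355*400 + 2822905) = 1/(542000 + 2822905) = 1/3364905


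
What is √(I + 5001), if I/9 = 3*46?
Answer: √6243 ≈ 79.013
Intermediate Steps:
I = 1242 (I = 9*(3*46) = 9*138 = 1242)
√(I + 5001) = √(1242 + 5001) = √6243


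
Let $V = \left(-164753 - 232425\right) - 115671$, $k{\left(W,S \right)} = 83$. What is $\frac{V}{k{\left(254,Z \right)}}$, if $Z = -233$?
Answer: $- \frac{512849}{83} \approx -6178.9$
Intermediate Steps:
$V = -512849$ ($V = -397178 - 115671 = -512849$)
$\frac{V}{k{\left(254,Z \right)}} = - \frac{512849}{83}$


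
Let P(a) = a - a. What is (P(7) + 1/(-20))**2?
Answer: 1/400 ≈ 0.0025000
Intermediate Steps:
P(a) = 0
(P(7) + 1/(-20))**2 = (0 + 1/(-20))**2 = (0 - 1/20)**2 = (-1/20)**2 = 1/400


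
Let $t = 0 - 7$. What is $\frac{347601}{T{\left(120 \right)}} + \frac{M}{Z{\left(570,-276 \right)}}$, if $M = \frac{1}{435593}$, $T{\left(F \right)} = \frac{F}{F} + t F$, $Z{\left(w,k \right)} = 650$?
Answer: $- \frac{98418165554611}{237550642550} \approx -414.3$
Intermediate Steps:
$t = -7$ ($t = 0 - 7 = -7$)
$T{\left(F \right)} = 1 - 7 F$ ($T{\left(F \right)} = \frac{F}{F} - 7 F = 1 - 7 F$)
$M = \frac{1}{435593} \approx 2.2957 \cdot 10^{-6}$
$\frac{347601}{T{\left(120 \right)}} + \frac{M}{Z{\left(570,-276 \right)}} = \frac{347601}{1 - 840} + \frac{1}{435593 \cdot 650} = \frac{347601}{1 - 840} + \frac{1}{435593} \cdot \frac{1}{650} = \frac{347601}{-839} + \frac{1}{283135450} = 347601 \left(- \frac{1}{839}\right) + \frac{1}{283135450} = - \frac{347601}{839} + \frac{1}{283135450} = - \frac{98418165554611}{237550642550}$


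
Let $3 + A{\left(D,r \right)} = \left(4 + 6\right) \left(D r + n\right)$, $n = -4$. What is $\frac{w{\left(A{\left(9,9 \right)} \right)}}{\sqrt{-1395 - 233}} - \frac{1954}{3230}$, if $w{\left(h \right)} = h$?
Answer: $- \frac{977}{1615} - \frac{767 i \sqrt{407}}{814} \approx -0.60495 - 19.009 i$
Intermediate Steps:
$A{\left(D,r \right)} = -43 + 10 D r$ ($A{\left(D,r \right)} = -3 + \left(4 + 6\right) \left(D r - 4\right) = -3 + 10 \left(-4 + D r\right) = -3 + \left(-40 + 10 D r\right) = -43 + 10 D r$)
$\frac{w{\left(A{\left(9,9 \right)} \right)}}{\sqrt{-1395 - 233}} - \frac{1954}{3230} = \frac{-43 + 10 \cdot 9 \cdot 9}{\sqrt{-1395 - 233}} - \frac{1954}{3230} = \frac{-43 + 810}{\sqrt{-1628}} - \frac{977}{1615} = \frac{767}{2 i \sqrt{407}} - \frac{977}{1615} = 767 \left(- \frac{i \sqrt{407}}{814}\right) - \frac{977}{1615} = - \frac{767 i \sqrt{407}}{814} - \frac{977}{1615} = - \frac{977}{1615} - \frac{767 i \sqrt{407}}{814}$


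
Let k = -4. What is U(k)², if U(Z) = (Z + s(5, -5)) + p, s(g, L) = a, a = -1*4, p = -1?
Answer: 81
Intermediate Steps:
a = -4
s(g, L) = -4
U(Z) = -5 + Z (U(Z) = (Z - 4) - 1 = (-4 + Z) - 1 = -5 + Z)
U(k)² = (-5 - 4)² = (-9)² = 81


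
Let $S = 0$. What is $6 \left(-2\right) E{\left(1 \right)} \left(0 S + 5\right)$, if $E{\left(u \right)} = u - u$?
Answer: $0$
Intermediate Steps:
$E{\left(u \right)} = 0$
$6 \left(-2\right) E{\left(1 \right)} \left(0 S + 5\right) = 6 \left(-2\right) 0 \left(0 \cdot 0 + 5\right) = \left(-12\right) 0 \left(0 + 5\right) = 0 \cdot 5 = 0$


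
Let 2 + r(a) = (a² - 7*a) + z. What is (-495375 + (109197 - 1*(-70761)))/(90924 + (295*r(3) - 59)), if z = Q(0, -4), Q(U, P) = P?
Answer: -315417/85555 ≈ -3.6867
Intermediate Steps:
z = -4
r(a) = -6 + a² - 7*a (r(a) = -2 + ((a² - 7*a) - 4) = -2 + (-4 + a² - 7*a) = -6 + a² - 7*a)
(-495375 + (109197 - 1*(-70761)))/(90924 + (295*r(3) - 59)) = (-495375 + (109197 - 1*(-70761)))/(90924 + (295*(-6 + 3² - 7*3) - 59)) = (-495375 + (109197 + 70761))/(90924 + (295*(-6 + 9 - 21) - 59)) = (-495375 + 179958)/(90924 + (295*(-18) - 59)) = -315417/(90924 + (-5310 - 59)) = -315417/(90924 - 5369) = -315417/85555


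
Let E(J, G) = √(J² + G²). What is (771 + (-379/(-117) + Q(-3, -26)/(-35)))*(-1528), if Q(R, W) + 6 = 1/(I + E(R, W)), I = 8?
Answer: -334347382496/282555 + 1528*√685/21735 ≈ -1.1833e+6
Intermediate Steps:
E(J, G) = √(G² + J²)
Q(R, W) = -6 + 1/(8 + √(R² + W²)) (Q(R, W) = -6 + 1/(8 + √(W² + R²)) = -6 + 1/(8 + √(R² + W²)))
(771 + (-379/(-117) + Q(-3, -26)/(-35)))*(-1528) = (771 + (-379/(-117) + ((-47 - 6*√((-3)² + (-26)²))/(8 + √((-3)² + (-26)²)))/(-35)))*(-1528) = (771 + (-379*(-1/117) + ((-47 - 6*√(9 + 676))/(8 + √(9 + 676)))*(-1/35)))*(-1528) = (771 + (379/117 + ((-47 - 6*√685)/(8 + √685))*(-1/35)))*(-1528) = (771 + (379/117 - (-47 - 6*√685)/(35*(8 + √685))))*(-1528) = (90586/117 - (-47 - 6*√685)/(35*(8 + √685)))*(-1528) = -138415408/117 + 1528*(-47 - 6*√685)/(35*(8 + √685))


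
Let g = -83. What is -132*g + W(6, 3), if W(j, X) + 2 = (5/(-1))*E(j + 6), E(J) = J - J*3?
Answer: 11074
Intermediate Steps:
E(J) = -2*J (E(J) = J - 3*J = -2*J)
W(j, X) = 58 + 10*j (W(j, X) = -2 + (5/(-1))*(-2*(j + 6)) = -2 + (5*(-1))*(-2*(6 + j)) = -2 - 5*(-12 - 2*j) = -2 + (60 + 10*j) = 58 + 10*j)
-132*g + W(6, 3) = -132*(-83) + (58 + 10*6) = 10956 + (58 + 60) = 10956 + 118 = 11074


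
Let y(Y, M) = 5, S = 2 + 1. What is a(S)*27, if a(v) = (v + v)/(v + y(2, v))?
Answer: 81/4 ≈ 20.250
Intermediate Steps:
S = 3
a(v) = 2*v/(5 + v) (a(v) = (v + v)/(v + 5) = (2*v)/(5 + v) = 2*v/(5 + v))
a(S)*27 = (2*3/(5 + 3))*27 = (2*3/8)*27 = (2*3*(⅛))*27 = (¾)*27 = 81/4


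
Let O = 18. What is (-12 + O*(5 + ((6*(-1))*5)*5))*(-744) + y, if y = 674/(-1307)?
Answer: 2549653102/1307 ≈ 1.9508e+6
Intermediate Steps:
y = -674/1307 (y = 674*(-1/1307) = -674/1307 ≈ -0.51569)
(-12 + O*(5 + ((6*(-1))*5)*5))*(-744) + y = (-12 + 18*(5 + ((6*(-1))*5)*5))*(-744) - 674/1307 = (-12 + 18*(5 - 6*5*5))*(-744) - 674/1307 = (-12 + 18*(5 - 30*5))*(-744) - 674/1307 = (-12 + 18*(5 - 150))*(-744) - 674/1307 = (-12 + 18*(-145))*(-744) - 674/1307 = (-12 - 2610)*(-744) - 674/1307 = -2622*(-744) - 674/1307 = 1950768 - 674/1307 = 2549653102/1307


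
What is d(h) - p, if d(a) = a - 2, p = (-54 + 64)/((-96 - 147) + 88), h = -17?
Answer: -587/31 ≈ -18.935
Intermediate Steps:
p = -2/31 (p = 10/(-243 + 88) = 10/(-155) = 10*(-1/155) = -2/31 ≈ -0.064516)
d(a) = -2 + a
d(h) - p = (-2 - 17) - 1*(-2/31) = -19 + 2/31 = -587/31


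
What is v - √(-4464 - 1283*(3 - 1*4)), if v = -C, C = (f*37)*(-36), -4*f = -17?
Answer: 5661 - I*√3181 ≈ 5661.0 - 56.4*I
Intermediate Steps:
f = 17/4 (f = -¼*(-17) = 17/4 ≈ 4.2500)
C = -5661 (C = ((17/4)*37)*(-36) = (629/4)*(-36) = -5661)
v = 5661 (v = -1*(-5661) = 5661)
v - √(-4464 - 1283*(3 - 1*4)) = 5661 - √(-4464 - 1283*(3 - 1*4)) = 5661 - √(-4464 - 1283*(3 - 4)) = 5661 - √(-4464 - 1283*(-1)) = 5661 - √(-4464 + 1283) = 5661 - √(-3181) = 5661 - I*√3181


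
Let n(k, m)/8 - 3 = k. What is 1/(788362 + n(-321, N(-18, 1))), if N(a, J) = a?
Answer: 1/785818 ≈ 1.2726e-6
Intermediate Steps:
n(k, m) = 24 + 8*k
1/(788362 + n(-321, N(-18, 1))) = 1/(788362 + (24 + 8*(-321))) = 1/(788362 + (24 - 2568)) = 1/(788362 - 2544) = 1/785818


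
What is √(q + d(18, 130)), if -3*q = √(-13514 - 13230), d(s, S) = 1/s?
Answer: √(2 - 24*I*√6686)/6 ≈ 5.2234 - 5.2181*I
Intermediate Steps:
q = -2*I*√6686/3 (q = -√(-13514 - 13230)/3 = -2*I*√6686/3 ≈ -54.512*I)
√(q + d(18, 130)) = √(-2*I*√6686/3 + 1/18) = √(1/18 - 2*I*√6686/3)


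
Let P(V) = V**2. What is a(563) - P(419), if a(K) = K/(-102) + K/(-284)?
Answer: -2542934183/14484 ≈ -1.7557e+5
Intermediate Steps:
a(K) = -193*K/14484 (a(K) = K*(-1/102) + K*(-1/284) = -K/102 - K/284 = -193*K/14484)
a(563) - P(419) = -193/14484*563 - 1*419**2 = -108659/14484 - 1*175561 = -108659/14484 - 175561 = -2542934183/14484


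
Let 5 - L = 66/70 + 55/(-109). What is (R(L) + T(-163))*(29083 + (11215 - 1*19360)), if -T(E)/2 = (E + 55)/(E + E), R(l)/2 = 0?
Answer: -2261304/163 ≈ -13873.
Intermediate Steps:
L = 17403/3815 (L = 5 - (66/70 + 55/(-109)) = 5 - (66*(1/70) + 55*(-1/109)) = 5 - (33/35 - 55/109) = 5 - 1*1672/3815 = 5 - 1672/3815 = 17403/3815 ≈ 4.5617)
R(l) = 0 (R(l) = 2*0 = 0)
T(E) = -(55 + E)/E (T(E) = -2*(E + 55)/(E + E) = -2*(55 + E)/(2*E) = -2*(55 + E)*1/(2*E) = -(55 + E)/E)
(R(L) + T(-163))*(29083 + (11215 - 1*19360)) = (0 + (-55 - 1*(-163))/(-163))*(29083 + (11215 - 1*19360)) = (0 - (-55 + 163)/163)*(29083 + (11215 - 19360)) = (0 - 1/163*108)*(29083 - 8145) = (0 - 108/163)*20938 = -108/163*20938 = -2261304/163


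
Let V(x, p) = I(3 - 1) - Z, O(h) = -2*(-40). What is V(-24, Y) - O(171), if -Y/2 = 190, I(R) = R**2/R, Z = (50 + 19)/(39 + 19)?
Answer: -4593/58 ≈ -79.190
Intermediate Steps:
Z = 69/58 ≈ 1.1897
I(R) = R
Y = -380 (Y = -2*190 = -380)
O(h) = 80
V(x, p) = 47/58 (V(x, p) = (3 - 1) - 1*69/58 = 2 - 69/58 = 47/58)
V(-24, Y) - O(171) = 47/58 - 1*80 = 47/58 - 80 = -4593/58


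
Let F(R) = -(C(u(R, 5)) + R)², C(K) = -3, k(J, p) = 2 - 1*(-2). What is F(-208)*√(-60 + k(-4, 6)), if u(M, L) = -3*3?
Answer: -89042*I*√14 ≈ -3.3316e+5*I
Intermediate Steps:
u(M, L) = -9
k(J, p) = 4 (k(J, p) = 2 + 2 = 4)
F(R) = -(-3 + R)²
F(-208)*√(-60 + k(-4, 6)) = (-(-3 - 208)²)*√(-60 + 4) = (-1*(-211)²)*√(-56) = (-1*44521)*(2*I*√14) = -89042*I*√14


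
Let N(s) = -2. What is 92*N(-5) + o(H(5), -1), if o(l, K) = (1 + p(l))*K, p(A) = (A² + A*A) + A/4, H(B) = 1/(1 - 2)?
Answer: -747/4 ≈ -186.75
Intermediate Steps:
H(B) = -1 (H(B) = 1/(-1) = -1)
p(A) = 2*A² + A/4 (p(A) = (A² + A²) + A*(¼) = 2*A² + A/4)
o(l, K) = K*(1 + l*(1 + 8*l)/4) (o(l, K) = (1 + l*(1 + 8*l)/4)*K = K*(1 + l*(1 + 8*l)/4))
92*N(-5) + o(H(5), -1) = 92*(-2) + (¼)*(-1)*(4 - (1 + 8*(-1))) = -184 + (¼)*(-1)*(4 - (1 - 8)) = -184 + (¼)*(-1)*(4 - 1*(-7)) = -184 + (¼)*(-1)*(4 + 7) = -184 + (¼)*(-1)*11 = -184 - 11/4 = -747/4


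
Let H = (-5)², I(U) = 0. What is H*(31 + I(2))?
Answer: 775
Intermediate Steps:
H = 25
H*(31 + I(2)) = 25*(31 + 0) = 25*31 = 775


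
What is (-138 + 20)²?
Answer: 13924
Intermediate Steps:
(-138 + 20)² = (-118)² = 13924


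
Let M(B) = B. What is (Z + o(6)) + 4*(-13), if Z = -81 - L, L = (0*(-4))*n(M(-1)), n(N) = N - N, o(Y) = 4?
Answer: -129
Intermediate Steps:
n(N) = 0
L = 0 (L = (0*(-4))*0 = 0*0 = 0)
Z = -81 (Z = -81 - 1*0 = -81 + 0 = -81)
(Z + o(6)) + 4*(-13) = (-81 + 4) + 4*(-13) = -77 - 52 = -129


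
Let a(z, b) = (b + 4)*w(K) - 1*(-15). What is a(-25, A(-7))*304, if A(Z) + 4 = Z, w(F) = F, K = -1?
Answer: 6688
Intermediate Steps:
A(Z) = -4 + Z
a(z, b) = 11 - b (a(z, b) = (b + 4)*(-1) - 1*(-15) = (4 + b)*(-1) + 15 = (-4 - b) + 15 = 11 - b)
a(-25, A(-7))*304 = (11 - (-4 - 7))*304 = (11 - 1*(-11))*304 = (11 + 11)*304 = 22*304 = 6688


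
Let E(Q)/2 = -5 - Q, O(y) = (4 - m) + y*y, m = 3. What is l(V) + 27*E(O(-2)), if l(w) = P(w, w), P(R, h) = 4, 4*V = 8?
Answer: -536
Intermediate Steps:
V = 2 (V = (¼)*8 = 2)
l(w) = 4
O(y) = 1 + y² (O(y) = (4 - 1*3) + y*y = (4 - 3) + y² = 1 + y²)
E(Q) = -10 - 2*Q (E(Q) = 2*(-5 - Q) = -10 - 2*Q)
l(V) + 27*E(O(-2)) = 4 + 27*(-10 - 2*(1 + (-2)²)) = 4 + 27*(-10 - 2*(1 + 4)) = 4 + 27*(-10 - 2*5) = 4 + 27*(-10 - 10) = 4 + 27*(-20) = 4 - 540 = -536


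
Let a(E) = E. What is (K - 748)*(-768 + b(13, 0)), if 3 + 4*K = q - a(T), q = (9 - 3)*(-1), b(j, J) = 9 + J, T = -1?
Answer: 569250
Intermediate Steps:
q = -6 (q = 6*(-1) = -6)
K = -2 (K = -¾ + (-6 - 1*(-1))/4 = -¾ + (-6 + 1)/4 = -¾ + (¼)*(-5) = -¾ - 5/4 = -2)
(K - 748)*(-768 + b(13, 0)) = (-2 - 748)*(-768 + (9 + 0)) = -750*(-768 + 9) = -750*(-759) = 569250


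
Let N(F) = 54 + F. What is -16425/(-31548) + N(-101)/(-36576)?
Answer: 50186963/96158304 ≈ 0.52192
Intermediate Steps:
-16425/(-31548) + N(-101)/(-36576) = -16425/(-31548) + (54 - 101)/(-36576) = -16425*(-1/31548) - 47*(-1/36576) = 5475/10516 + 47/36576 = 50186963/96158304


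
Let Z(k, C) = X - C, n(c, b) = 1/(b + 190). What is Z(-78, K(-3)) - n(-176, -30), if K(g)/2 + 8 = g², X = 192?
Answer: 30399/160 ≈ 189.99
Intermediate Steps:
n(c, b) = 1/(190 + b)
K(g) = -16 + 2*g²
Z(k, C) = 192 - C
Z(-78, K(-3)) - n(-176, -30) = (192 - (-16 + 2*(-3)²)) - 1/(190 - 30) = (192 - (-16 + 2*9)) - 1/160 = (192 - (-16 + 18)) - 1*1/160 = (192 - 1*2) - 1/160 = (192 - 2) - 1/160 = 190 - 1/160 = 30399/160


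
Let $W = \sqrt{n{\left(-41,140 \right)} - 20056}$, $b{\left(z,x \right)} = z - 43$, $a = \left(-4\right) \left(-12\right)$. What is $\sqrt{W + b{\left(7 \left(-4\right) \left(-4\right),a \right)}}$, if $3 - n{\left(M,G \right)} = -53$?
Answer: $\sqrt{69 + 100 i \sqrt{2}} \approx 10.639 + 6.6467 i$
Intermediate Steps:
$a = 48$
$n{\left(M,G \right)} = 56$ ($n{\left(M,G \right)} = 3 - -53 = 3 + 53 = 56$)
$b{\left(z,x \right)} = -43 + z$ ($b{\left(z,x \right)} = z - 43 = -43 + z$)
$W = 100 i \sqrt{2}$ ($W = \sqrt{56 - 20056} = \sqrt{-20000} = 100 i \sqrt{2} \approx 141.42 i$)
$\sqrt{W + b{\left(7 \left(-4\right) \left(-4\right),a \right)}} = \sqrt{100 i \sqrt{2} - \left(43 - 7 \left(-4\right) \left(-4\right)\right)} = \sqrt{100 i \sqrt{2} - -69} = \sqrt{100 i \sqrt{2} + \left(-43 + 112\right)} = \sqrt{100 i \sqrt{2} + 69} = \sqrt{69 + 100 i \sqrt{2}}$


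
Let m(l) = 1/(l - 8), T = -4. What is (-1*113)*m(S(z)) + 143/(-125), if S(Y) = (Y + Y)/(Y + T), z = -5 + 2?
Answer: 3669/250 ≈ 14.676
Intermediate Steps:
z = -3
S(Y) = 2*Y/(-4 + Y) (S(Y) = (Y + Y)/(Y - 4) = (2*Y)/(-4 + Y) = 2*Y/(-4 + Y))
m(l) = 1/(-8 + l)
(-1*113)*m(S(z)) + 143/(-125) = (-1*113)/(-8 + 2*(-3)/(-4 - 3)) + 143/(-125) = -113/(-8 + 2*(-3)/(-7)) + 143*(-1/125) = -113/(-8 + 2*(-3)*(-⅐)) - 143/125 = -113/(-8 + 6/7) - 143/125 = -113/(-50/7) - 143/125 = -113*(-7/50) - 143/125 = 791/50 - 143/125 = 3669/250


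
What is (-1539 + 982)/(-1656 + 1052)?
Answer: 557/604 ≈ 0.92219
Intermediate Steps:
(-1539 + 982)/(-1656 + 1052) = -557/(-604) = -557*(-1/604) = 557/604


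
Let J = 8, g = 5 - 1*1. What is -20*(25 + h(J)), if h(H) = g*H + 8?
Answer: -1300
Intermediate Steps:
g = 4 (g = 5 - 1 = 4)
h(H) = 8 + 4*H (h(H) = 4*H + 8 = 8 + 4*H)
-20*(25 + h(J)) = -20*(25 + (8 + 4*8)) = -20*(25 + (8 + 32)) = -20*(25 + 40) = -20*65 = -1300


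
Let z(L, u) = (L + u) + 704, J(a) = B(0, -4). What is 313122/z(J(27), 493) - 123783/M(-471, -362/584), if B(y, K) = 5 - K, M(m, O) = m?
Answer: 16486820/31557 ≈ 522.45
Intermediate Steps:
J(a) = 9 (J(a) = 5 - 1*(-4) = 5 + 4 = 9)
z(L, u) = 704 + L + u
313122/z(J(27), 493) - 123783/M(-471, -362/584) = 313122/(704 + 9 + 493) - 123783/(-471) = 313122/1206 - 123783*(-1/471) = 313122*(1/1206) + 41261/157 = 52187/201 + 41261/157 = 16486820/31557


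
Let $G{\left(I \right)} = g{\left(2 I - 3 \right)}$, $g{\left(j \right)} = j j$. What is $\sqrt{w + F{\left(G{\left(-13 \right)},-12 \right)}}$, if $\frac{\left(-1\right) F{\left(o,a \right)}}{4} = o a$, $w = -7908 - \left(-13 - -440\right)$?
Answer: $\sqrt{32033} \approx 178.98$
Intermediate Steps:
$g{\left(j \right)} = j^{2}$
$G{\left(I \right)} = \left(-3 + 2 I\right)^{2}$ ($G{\left(I \right)} = \left(2 I - 3\right)^{2} = \left(-3 + 2 I\right)^{2}$)
$w = -8335$ ($w = -7908 - \left(-13 + 440\right) = -7908 - 427 = -8335$)
$F{\left(o,a \right)} = - 4 a o$ ($F{\left(o,a \right)} = - 4 o a = - 4 a o$)
$\sqrt{w + F{\left(G{\left(-13 \right)},-12 \right)}} = \sqrt{-8335 - - 48 \left(-3 + 2 \left(-13\right)\right)^{2}} = \sqrt{-8335 - - 48 \left(-3 - 26\right)^{2}} = \sqrt{-8335 - - 48 \left(-29\right)^{2}} = \sqrt{-8335 - \left(-48\right) 841} = \sqrt{-8335 + 40368} = \sqrt{32033}$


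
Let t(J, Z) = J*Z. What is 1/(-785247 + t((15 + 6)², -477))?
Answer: -1/995604 ≈ -1.0044e-6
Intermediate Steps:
1/(-785247 + t((15 + 6)², -477)) = 1/(-785247 + (15 + 6)²*(-477)) = 1/(-785247 + 21²*(-477)) = 1/(-785247 + 441*(-477)) = 1/(-785247 - 210357) = 1/(-995604) = -1/995604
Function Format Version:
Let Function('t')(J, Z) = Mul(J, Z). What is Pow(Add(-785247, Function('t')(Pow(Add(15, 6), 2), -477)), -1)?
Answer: Rational(-1, 995604) ≈ -1.0044e-6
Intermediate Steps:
Pow(Add(-785247, Function('t')(Pow(Add(15, 6), 2), -477)), -1) = Pow(Add(-785247, Mul(Pow(Add(15, 6), 2), -477)), -1) = Pow(Add(-785247, Mul(Pow(21, 2), -477)), -1) = Pow(Add(-785247, Mul(441, -477)), -1) = Pow(Add(-785247, -210357), -1) = Pow(-995604, -1) = Rational(-1, 995604)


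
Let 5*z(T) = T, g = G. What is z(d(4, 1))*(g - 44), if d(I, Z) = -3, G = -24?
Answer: 204/5 ≈ 40.800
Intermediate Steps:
g = -24
z(T) = T/5
z(d(4, 1))*(g - 44) = ((⅕)*(-3))*(-24 - 44) = -⅗*(-68) = 204/5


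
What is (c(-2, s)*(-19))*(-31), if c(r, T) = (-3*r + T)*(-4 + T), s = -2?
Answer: -14136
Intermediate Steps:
c(r, T) = (-4 + T)*(T - 3*r) (c(r, T) = (T - 3*r)*(-4 + T) = (-4 + T)*(T - 3*r))
(c(-2, s)*(-19))*(-31) = (((-2)² - 4*(-2) + 12*(-2) - 3*(-2)*(-2))*(-19))*(-31) = ((4 + 8 - 24 - 12)*(-19))*(-31) = -24*(-19)*(-31) = 456*(-31) = -14136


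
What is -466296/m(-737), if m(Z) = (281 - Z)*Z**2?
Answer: -233148/276473021 ≈ -0.00084329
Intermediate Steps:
m(Z) = Z**2*(281 - Z)
-466296/m(-737) = -466296*1/(543169*(281 - 1*(-737))) = -466296*1/(543169*(281 + 737)) = -466296/(543169*1018) = -466296/552946042 = -466296*1/552946042 = -233148/276473021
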